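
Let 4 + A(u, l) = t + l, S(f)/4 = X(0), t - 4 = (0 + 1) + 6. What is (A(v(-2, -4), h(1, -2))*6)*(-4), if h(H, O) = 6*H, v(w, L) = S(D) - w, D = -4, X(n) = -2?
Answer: -312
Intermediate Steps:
t = 11 (t = 4 + ((0 + 1) + 6) = 4 + (1 + 6) = 4 + 7 = 11)
S(f) = -8 (S(f) = 4*(-2) = -8)
v(w, L) = -8 - w
A(u, l) = 7 + l (A(u, l) = -4 + (11 + l) = 7 + l)
(A(v(-2, -4), h(1, -2))*6)*(-4) = ((7 + 6*1)*6)*(-4) = ((7 + 6)*6)*(-4) = (13*6)*(-4) = 78*(-4) = -312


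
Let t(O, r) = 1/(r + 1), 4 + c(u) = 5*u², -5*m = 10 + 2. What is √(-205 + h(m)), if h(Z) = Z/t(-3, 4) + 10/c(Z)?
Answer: I*√832598/62 ≈ 14.717*I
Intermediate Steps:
m = -12/5 (m = -(10 + 2)/5 = -⅕*12 = -12/5 ≈ -2.4000)
c(u) = -4 + 5*u²
t(O, r) = 1/(1 + r)
h(Z) = 5*Z + 10/(-4 + 5*Z²) (h(Z) = Z/(1/(1 + 4)) + 10/(-4 + 5*Z²) = Z/(1/5) + 10/(-4 + 5*Z²) = Z/(⅕) + 10/(-4 + 5*Z²) = Z*5 + 10/(-4 + 5*Z²) = 5*Z + 10/(-4 + 5*Z²))
√(-205 + h(m)) = √(-205 + 5*(2 - 4*(-12/5) + 5*(-12/5)³)/(-4 + 5*(-12/5)²)) = √(-205 + 5*(2 + 48/5 + 5*(-1728/125))/(-4 + 5*(144/25))) = √(-205 + 5*(2 + 48/5 - 1728/25)/(-4 + 144/5)) = √(-205 + 5*(-1438/25)/(124/5)) = √(-205 + 5*(5/124)*(-1438/25)) = √(-205 - 719/62) = √(-13429/62) = I*√832598/62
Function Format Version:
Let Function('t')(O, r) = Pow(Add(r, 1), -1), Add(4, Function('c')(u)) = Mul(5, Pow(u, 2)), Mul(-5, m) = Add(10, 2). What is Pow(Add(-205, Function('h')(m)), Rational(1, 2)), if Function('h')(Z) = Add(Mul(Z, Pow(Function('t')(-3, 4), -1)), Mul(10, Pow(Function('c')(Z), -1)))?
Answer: Mul(Rational(1, 62), I, Pow(832598, Rational(1, 2))) ≈ Mul(14.717, I)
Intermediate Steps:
m = Rational(-12, 5) (m = Mul(Rational(-1, 5), Add(10, 2)) = Mul(Rational(-1, 5), 12) = Rational(-12, 5) ≈ -2.4000)
Function('c')(u) = Add(-4, Mul(5, Pow(u, 2)))
Function('t')(O, r) = Pow(Add(1, r), -1)
Function('h')(Z) = Add(Mul(5, Z), Mul(10, Pow(Add(-4, Mul(5, Pow(Z, 2))), -1))) (Function('h')(Z) = Add(Mul(Z, Pow(Pow(Add(1, 4), -1), -1)), Mul(10, Pow(Add(-4, Mul(5, Pow(Z, 2))), -1))) = Add(Mul(Z, Pow(Pow(5, -1), -1)), Mul(10, Pow(Add(-4, Mul(5, Pow(Z, 2))), -1))) = Add(Mul(Z, Pow(Rational(1, 5), -1)), Mul(10, Pow(Add(-4, Mul(5, Pow(Z, 2))), -1))) = Add(Mul(Z, 5), Mul(10, Pow(Add(-4, Mul(5, Pow(Z, 2))), -1))) = Add(Mul(5, Z), Mul(10, Pow(Add(-4, Mul(5, Pow(Z, 2))), -1))))
Pow(Add(-205, Function('h')(m)), Rational(1, 2)) = Pow(Add(-205, Mul(5, Pow(Add(-4, Mul(5, Pow(Rational(-12, 5), 2))), -1), Add(2, Mul(-4, Rational(-12, 5)), Mul(5, Pow(Rational(-12, 5), 3))))), Rational(1, 2)) = Pow(Add(-205, Mul(5, Pow(Add(-4, Mul(5, Rational(144, 25))), -1), Add(2, Rational(48, 5), Mul(5, Rational(-1728, 125))))), Rational(1, 2)) = Pow(Add(-205, Mul(5, Pow(Add(-4, Rational(144, 5)), -1), Add(2, Rational(48, 5), Rational(-1728, 25)))), Rational(1, 2)) = Pow(Add(-205, Mul(5, Pow(Rational(124, 5), -1), Rational(-1438, 25))), Rational(1, 2)) = Pow(Add(-205, Mul(5, Rational(5, 124), Rational(-1438, 25))), Rational(1, 2)) = Pow(Add(-205, Rational(-719, 62)), Rational(1, 2)) = Pow(Rational(-13429, 62), Rational(1, 2)) = Mul(Rational(1, 62), I, Pow(832598, Rational(1, 2)))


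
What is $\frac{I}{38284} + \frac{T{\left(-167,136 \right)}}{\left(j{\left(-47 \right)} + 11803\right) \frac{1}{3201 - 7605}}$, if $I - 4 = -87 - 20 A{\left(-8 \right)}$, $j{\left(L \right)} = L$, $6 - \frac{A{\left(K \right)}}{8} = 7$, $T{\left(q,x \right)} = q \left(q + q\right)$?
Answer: $- \frac{2351080625849}{112516676} \approx -20895.0$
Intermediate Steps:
$T{\left(q,x \right)} = 2 q^{2}$ ($T{\left(q,x \right)} = q 2 q = 2 q^{2}$)
$A{\left(K \right)} = -8$ ($A{\left(K \right)} = 48 - 56 = -8$)
$I = 77$ ($I = 4 - -73 = 4 + \left(-87 + 160\right) = 4 + 73 = 77$)
$\frac{I}{38284} + \frac{T{\left(-167,136 \right)}}{\left(j{\left(-47 \right)} + 11803\right) \frac{1}{3201 - 7605}} = \frac{77}{38284} + \frac{2 \left(-167\right)^{2}}{\left(-47 + 11803\right) \frac{1}{3201 - 7605}} = 77 \cdot \frac{1}{38284} + \frac{2 \cdot 27889}{11756 \frac{1}{-4404}} = \frac{77}{38284} + \frac{55778}{11756 \left(- \frac{1}{4404}\right)} = \frac{77}{38284} + \frac{55778}{- \frac{2939}{1101}} = \frac{77}{38284} + 55778 \left(- \frac{1101}{2939}\right) = \frac{77}{38284} - \frac{61411578}{2939} = - \frac{2351080625849}{112516676}$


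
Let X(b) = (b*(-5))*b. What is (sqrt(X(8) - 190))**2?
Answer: -510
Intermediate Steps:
X(b) = -5*b**2 (X(b) = (-5*b)*b = -5*b**2)
(sqrt(X(8) - 190))**2 = (sqrt(-5*8**2 - 190))**2 = (sqrt(-5*64 - 190))**2 = (sqrt(-320 - 190))**2 = (sqrt(-510))**2 = (I*sqrt(510))**2 = -510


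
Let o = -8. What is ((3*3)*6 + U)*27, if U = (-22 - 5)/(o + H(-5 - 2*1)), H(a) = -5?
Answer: 19683/13 ≈ 1514.1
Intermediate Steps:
U = 27/13 (U = (-22 - 5)/(-8 - 5) = -27/(-13) = -27*(-1/13) = 27/13 ≈ 2.0769)
((3*3)*6 + U)*27 = ((3*3)*6 + 27/13)*27 = (9*6 + 27/13)*27 = (54 + 27/13)*27 = (729/13)*27 = 19683/13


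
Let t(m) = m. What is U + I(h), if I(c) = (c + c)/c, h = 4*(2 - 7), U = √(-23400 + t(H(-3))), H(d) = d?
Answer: 2 + I*√23403 ≈ 2.0 + 152.98*I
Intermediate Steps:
U = I*√23403 (U = √(-23400 - 3) = √(-23403) = I*√23403 ≈ 152.98*I)
h = -20 (h = 4*(-5) = -20)
I(c) = 2 (I(c) = (2*c)/c = 2)
U + I(h) = I*√23403 + 2 = 2 + I*√23403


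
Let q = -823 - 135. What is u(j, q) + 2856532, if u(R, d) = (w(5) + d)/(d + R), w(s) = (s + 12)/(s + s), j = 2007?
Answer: 29965011117/10490 ≈ 2.8565e+6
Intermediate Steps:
w(s) = (12 + s)/(2*s) (w(s) = (12 + s)/((2*s)) = (12 + s)*(1/(2*s)) = (12 + s)/(2*s))
q = -958
u(R, d) = (17/10 + d)/(R + d) (u(R, d) = ((1/2)*(12 + 5)/5 + d)/(d + R) = ((1/2)*(1/5)*17 + d)/(R + d) = (17/10 + d)/(R + d))
u(j, q) + 2856532 = (17/10 - 958)/(2007 - 958) + 2856532 = -9563/10/1049 + 2856532 = (1/1049)*(-9563/10) + 2856532 = -9563/10490 + 2856532 = 29965011117/10490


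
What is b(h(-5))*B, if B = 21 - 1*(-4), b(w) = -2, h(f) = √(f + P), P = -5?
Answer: -50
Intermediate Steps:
h(f) = √(-5 + f) (h(f) = √(f - 5) = √(-5 + f))
B = 25 (B = 21 + 4 = 25)
b(h(-5))*B = -2*25 = -50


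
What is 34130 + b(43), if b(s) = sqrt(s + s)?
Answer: 34130 + sqrt(86) ≈ 34139.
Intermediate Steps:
b(s) = sqrt(2)*sqrt(s) (b(s) = sqrt(2*s) = sqrt(2)*sqrt(s))
34130 + b(43) = 34130 + sqrt(2)*sqrt(43) = 34130 + sqrt(86)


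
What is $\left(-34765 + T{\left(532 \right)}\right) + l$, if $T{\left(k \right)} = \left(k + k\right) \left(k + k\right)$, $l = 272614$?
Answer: $1369945$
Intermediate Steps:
$T{\left(k \right)} = 4 k^{2}$ ($T{\left(k \right)} = 2 k 2 k = 4 k^{2}$)
$\left(-34765 + T{\left(532 \right)}\right) + l = \left(-34765 + 4 \cdot 532^{2}\right) + 272614 = \left(-34765 + 4 \cdot 283024\right) + 272614 = \left(-34765 + 1132096\right) + 272614 = 1097331 + 272614 = 1369945$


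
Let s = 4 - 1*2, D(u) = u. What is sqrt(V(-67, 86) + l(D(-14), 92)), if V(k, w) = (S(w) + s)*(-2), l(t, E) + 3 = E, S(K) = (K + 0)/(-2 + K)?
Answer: sqrt(36582)/21 ≈ 9.1078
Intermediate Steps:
S(K) = K/(-2 + K)
s = 2 (s = 4 - 2 = 2)
l(t, E) = -3 + E
V(k, w) = -4 - 2*w/(-2 + w) (V(k, w) = (w/(-2 + w) + 2)*(-2) = (2 + w/(-2 + w))*(-2) = -4 - 2*w/(-2 + w))
sqrt(V(-67, 86) + l(D(-14), 92)) = sqrt(2*(4 - 3*86)/(-2 + 86) + (-3 + 92)) = sqrt(2*(4 - 258)/84 + 89) = sqrt(2*(1/84)*(-254) + 89) = sqrt(-127/21 + 89) = sqrt(1742/21) = sqrt(36582)/21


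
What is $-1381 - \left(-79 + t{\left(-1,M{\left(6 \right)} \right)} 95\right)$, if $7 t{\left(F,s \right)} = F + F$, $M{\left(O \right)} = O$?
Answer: $- \frac{8924}{7} \approx -1274.9$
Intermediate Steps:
$t{\left(F,s \right)} = \frac{2 F}{7}$ ($t{\left(F,s \right)} = \frac{F + F}{7} = \frac{2 F}{7}$)
$-1381 - \left(-79 + t{\left(-1,M{\left(6 \right)} \right)} 95\right) = -1381 - \left(-79 + \frac{2}{7} \left(-1\right) 95\right) = -1381 - \left(-79 - \frac{190}{7}\right) = -1381 - - \frac{743}{7} = -1381 + \frac{743}{7} = - \frac{8924}{7}$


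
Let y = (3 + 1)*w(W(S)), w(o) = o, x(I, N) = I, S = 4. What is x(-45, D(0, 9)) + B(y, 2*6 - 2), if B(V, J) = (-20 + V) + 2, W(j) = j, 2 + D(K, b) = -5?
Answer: -47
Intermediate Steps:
D(K, b) = -7 (D(K, b) = -2 - 5 = -7)
y = 16 (y = (3 + 1)*4 = 4*4 = 16)
B(V, J) = -18 + V
x(-45, D(0, 9)) + B(y, 2*6 - 2) = -45 + (-18 + 16) = -45 - 2 = -47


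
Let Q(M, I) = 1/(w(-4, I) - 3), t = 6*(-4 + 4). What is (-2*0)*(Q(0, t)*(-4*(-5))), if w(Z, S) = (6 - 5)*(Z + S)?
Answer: 0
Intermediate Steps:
w(Z, S) = S + Z (w(Z, S) = 1*(S + Z) = S + Z)
t = 0 (t = 6*0 = 0)
Q(M, I) = 1/(-7 + I) (Q(M, I) = 1/((I - 4) - 3) = 1/((-4 + I) - 3) = 1/(-7 + I))
(-2*0)*(Q(0, t)*(-4*(-5))) = (-2*0)*((-4*(-5))/(-7 + 0)) = 0*(20/(-7)) = 0*(-⅐*20) = 0*(-20/7) = 0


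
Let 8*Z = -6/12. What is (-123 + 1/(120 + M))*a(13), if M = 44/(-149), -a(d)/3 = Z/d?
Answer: -6581037/3709888 ≈ -1.7739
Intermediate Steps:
Z = -1/16 (Z = (-6/12)/8 = (-6*1/12)/8 = (⅛)*(-½) = -1/16 ≈ -0.062500)
a(d) = 3/(16*d) (a(d) = -(-3)/(16*d) = 3/(16*d))
M = -44/149 (M = 44*(-1/149) = -44/149 ≈ -0.29530)
(-123 + 1/(120 + M))*a(13) = (-123 + 1/(120 - 44/149))*((3/16)/13) = (-123 + 1/(17836/149))*((3/16)*(1/13)) = (-123 + 149/17836)*(3/208) = -2193679/17836*3/208 = -6581037/3709888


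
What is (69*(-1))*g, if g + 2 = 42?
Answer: -2760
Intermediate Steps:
g = 40 (g = -2 + 42 = 40)
(69*(-1))*g = (69*(-1))*40 = -69*40 = -2760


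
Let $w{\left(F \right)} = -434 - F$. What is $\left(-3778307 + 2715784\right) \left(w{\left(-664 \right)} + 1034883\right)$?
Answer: $-1099831370099$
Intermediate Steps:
$\left(-3778307 + 2715784\right) \left(w{\left(-664 \right)} + 1034883\right) = \left(-3778307 + 2715784\right) \left(\left(-434 - -664\right) + 1034883\right) = - 1062523 \left(\left(-434 + 664\right) + 1034883\right) = - 1062523 \left(230 + 1034883\right) = \left(-1062523\right) 1035113 = -1099831370099$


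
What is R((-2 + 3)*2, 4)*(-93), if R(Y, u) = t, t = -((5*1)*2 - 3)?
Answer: 651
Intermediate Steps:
t = -7 (t = -(5*2 - 3) = -(10 - 3) = -1*7 = -7)
R(Y, u) = -7
R((-2 + 3)*2, 4)*(-93) = -7*(-93) = 651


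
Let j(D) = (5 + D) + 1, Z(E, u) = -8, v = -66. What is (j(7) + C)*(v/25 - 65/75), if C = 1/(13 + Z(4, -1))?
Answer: -5786/125 ≈ -46.288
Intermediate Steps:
j(D) = 6 + D
C = ⅕ (C = 1/(13 - 8) = 1/5 = ⅕ ≈ 0.20000)
(j(7) + C)*(v/25 - 65/75) = ((6 + 7) + ⅕)*(-66/25 - 65/75) = (13 + ⅕)*(-66*1/25 - 65*1/75) = 66*(-66/25 - 13/15)/5 = (66/5)*(-263/75) = -5786/125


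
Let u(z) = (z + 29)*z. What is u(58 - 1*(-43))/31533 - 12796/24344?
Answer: -20964887/191909838 ≈ -0.10924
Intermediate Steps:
u(z) = z*(29 + z) (u(z) = (29 + z)*z = z*(29 + z))
u(58 - 1*(-43))/31533 - 12796/24344 = ((58 - 1*(-43))*(29 + (58 - 1*(-43))))/31533 - 12796/24344 = ((58 + 43)*(29 + (58 + 43)))*(1/31533) - 12796*1/24344 = (101*(29 + 101))*(1/31533) - 3199/6086 = (101*130)*(1/31533) - 3199/6086 = 13130*(1/31533) - 3199/6086 = 13130/31533 - 3199/6086 = -20964887/191909838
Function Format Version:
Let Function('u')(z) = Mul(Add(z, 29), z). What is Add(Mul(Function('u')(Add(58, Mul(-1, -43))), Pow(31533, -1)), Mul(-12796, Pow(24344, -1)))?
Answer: Rational(-20964887, 191909838) ≈ -0.10924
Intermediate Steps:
Function('u')(z) = Mul(z, Add(29, z)) (Function('u')(z) = Mul(Add(29, z), z) = Mul(z, Add(29, z)))
Add(Mul(Function('u')(Add(58, Mul(-1, -43))), Pow(31533, -1)), Mul(-12796, Pow(24344, -1))) = Add(Mul(Mul(Add(58, Mul(-1, -43)), Add(29, Add(58, Mul(-1, -43)))), Pow(31533, -1)), Mul(-12796, Pow(24344, -1))) = Add(Mul(Mul(Add(58, 43), Add(29, Add(58, 43))), Rational(1, 31533)), Mul(-12796, Rational(1, 24344))) = Add(Mul(Mul(101, Add(29, 101)), Rational(1, 31533)), Rational(-3199, 6086)) = Add(Mul(Mul(101, 130), Rational(1, 31533)), Rational(-3199, 6086)) = Add(Mul(13130, Rational(1, 31533)), Rational(-3199, 6086)) = Add(Rational(13130, 31533), Rational(-3199, 6086)) = Rational(-20964887, 191909838)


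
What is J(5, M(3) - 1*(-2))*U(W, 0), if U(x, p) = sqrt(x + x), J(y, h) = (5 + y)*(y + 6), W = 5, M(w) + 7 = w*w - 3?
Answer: 110*sqrt(10) ≈ 347.85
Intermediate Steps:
M(w) = -10 + w**2 (M(w) = -7 + (w*w - 3) = -7 + (w**2 - 3) = -7 + (-3 + w**2) = -10 + w**2)
J(y, h) = (5 + y)*(6 + y)
U(x, p) = sqrt(2)*sqrt(x) (U(x, p) = sqrt(2*x) = sqrt(2)*sqrt(x))
J(5, M(3) - 1*(-2))*U(W, 0) = (30 + 5**2 + 11*5)*(sqrt(2)*sqrt(5)) = (30 + 25 + 55)*sqrt(10) = 110*sqrt(10)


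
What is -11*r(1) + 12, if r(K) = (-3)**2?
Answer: -87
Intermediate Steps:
r(K) = 9
-11*r(1) + 12 = -11*9 + 12 = -99 + 12 = -87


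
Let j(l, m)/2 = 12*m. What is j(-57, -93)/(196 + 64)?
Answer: -558/65 ≈ -8.5846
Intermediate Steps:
j(l, m) = 24*m (j(l, m) = 2*(12*m) = 24*m)
j(-57, -93)/(196 + 64) = (24*(-93))/(196 + 64) = -2232/260 = -2232*1/260 = -558/65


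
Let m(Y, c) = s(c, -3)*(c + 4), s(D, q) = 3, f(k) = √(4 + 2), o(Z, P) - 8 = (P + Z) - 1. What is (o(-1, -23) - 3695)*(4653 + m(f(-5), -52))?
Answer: -16737408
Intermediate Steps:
o(Z, P) = 7 + P + Z (o(Z, P) = 8 + ((P + Z) - 1) = 8 + (-1 + P + Z) = 7 + P + Z)
f(k) = √6
m(Y, c) = 12 + 3*c (m(Y, c) = 3*(c + 4) = 3*(4 + c) = 12 + 3*c)
(o(-1, -23) - 3695)*(4653 + m(f(-5), -52)) = ((7 - 23 - 1) - 3695)*(4653 + (12 + 3*(-52))) = (-17 - 3695)*(4653 + (12 - 156)) = -3712*(4653 - 144) = -3712*4509 = -16737408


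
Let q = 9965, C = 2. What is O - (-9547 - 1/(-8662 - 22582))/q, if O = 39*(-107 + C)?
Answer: -1274665467233/311346460 ≈ -4094.0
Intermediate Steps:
O = -4095 (O = 39*(-107 + 2) = 39*(-105) = -4095)
O - (-9547 - 1/(-8662 - 22582))/q = -4095 - (-9547 - 1/(-8662 - 22582))/9965 = -4095 - (-9547 - 1/(-31244))/9965 = -4095 - (-9547 - 1*(-1/31244))/9965 = -4095 - (-9547 + 1/31244)/9965 = -4095 - (-298286467)/(31244*9965) = -4095 - 1*(-298286467/311346460) = -4095 + 298286467/311346460 = -1274665467233/311346460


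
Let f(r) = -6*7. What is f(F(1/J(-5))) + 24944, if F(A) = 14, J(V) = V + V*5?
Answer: 24902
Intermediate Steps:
J(V) = 6*V (J(V) = V + 5*V = 6*V)
f(r) = -42
f(F(1/J(-5))) + 24944 = -42 + 24944 = 24902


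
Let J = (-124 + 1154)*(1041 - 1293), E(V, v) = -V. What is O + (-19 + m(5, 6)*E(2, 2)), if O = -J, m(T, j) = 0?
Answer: 259541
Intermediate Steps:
J = -259560 (J = 1030*(-252) = -259560)
O = 259560 (O = -1*(-259560) = 259560)
O + (-19 + m(5, 6)*E(2, 2)) = 259560 + (-19 + 0*(-1*2)) = 259560 + (-19 + 0*(-2)) = 259560 + (-19 + 0) = 259560 - 19 = 259541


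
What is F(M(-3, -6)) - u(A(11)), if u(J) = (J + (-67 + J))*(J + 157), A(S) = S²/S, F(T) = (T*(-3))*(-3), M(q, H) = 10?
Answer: 7650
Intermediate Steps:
F(T) = 9*T (F(T) = -3*T*(-3) = 9*T)
A(S) = S
u(J) = (-67 + 2*J)*(157 + J)
F(M(-3, -6)) - u(A(11)) = 9*10 - (-10519 + 2*11² + 247*11) = 90 - (-10519 + 2*121 + 2717) = 90 - (-10519 + 242 + 2717) = 90 - 1*(-7560) = 90 + 7560 = 7650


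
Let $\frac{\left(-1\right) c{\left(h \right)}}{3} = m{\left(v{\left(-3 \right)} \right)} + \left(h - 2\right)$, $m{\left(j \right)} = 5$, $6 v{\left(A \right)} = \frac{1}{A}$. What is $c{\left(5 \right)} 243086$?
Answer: $-5834064$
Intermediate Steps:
$v{\left(A \right)} = \frac{1}{6 A}$
$c{\left(h \right)} = -9 - 3 h$ ($c{\left(h \right)} = - 3 \left(5 + \left(h - 2\right)\right) = - 3 \left(5 + \left(-2 + h\right)\right) = - 3 \left(3 + h\right) = -9 - 3 h$)
$c{\left(5 \right)} 243086 = \left(-9 - 15\right) 243086 = \left(-24\right) 243086 = -5834064$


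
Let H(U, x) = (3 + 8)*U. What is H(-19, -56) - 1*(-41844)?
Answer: 41635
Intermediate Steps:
H(U, x) = 11*U
H(-19, -56) - 1*(-41844) = 11*(-19) - 1*(-41844) = -209 + 41844 = 41635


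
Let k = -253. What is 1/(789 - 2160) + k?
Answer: -346864/1371 ≈ -253.00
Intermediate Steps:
1/(789 - 2160) + k = 1/(789 - 2160) - 253 = 1/(-1371) - 253 = -1/1371 - 253 = -346864/1371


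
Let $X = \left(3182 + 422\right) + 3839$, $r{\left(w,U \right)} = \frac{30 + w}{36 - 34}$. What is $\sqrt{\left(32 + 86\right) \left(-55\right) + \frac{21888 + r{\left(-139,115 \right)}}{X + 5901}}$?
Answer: $\frac{i \sqrt{72208325901}}{3336} \approx 80.55 i$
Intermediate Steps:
$r{\left(w,U \right)} = 15 + \frac{w}{2}$ ($r{\left(w,U \right)} = \frac{30 + w}{2} = \left(30 + w\right) \frac{1}{2} = 15 + \frac{w}{2}$)
$X = 7443$ ($X = 3604 + 3839 = 7443$)
$\sqrt{\left(32 + 86\right) \left(-55\right) + \frac{21888 + r{\left(-139,115 \right)}}{X + 5901}} = \sqrt{\left(32 + 86\right) \left(-55\right) + \frac{21888 + \left(15 + \frac{1}{2} \left(-139\right)\right)}{7443 + 5901}} = \sqrt{118 \left(-55\right) + \frac{21888 + \left(15 - \frac{139}{2}\right)}{13344}} = \sqrt{-6490 + \left(21888 - \frac{109}{2}\right) \frac{1}{13344}} = \sqrt{-6490 + \frac{43667}{2} \cdot \frac{1}{13344}} = \sqrt{-6490 + \frac{43667}{26688}} = \sqrt{- \frac{173161453}{26688}} = \frac{i \sqrt{72208325901}}{3336}$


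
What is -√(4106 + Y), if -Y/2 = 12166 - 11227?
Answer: -2*√557 ≈ -47.202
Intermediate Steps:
Y = -1878 (Y = -2*(12166 - 11227) = -2*939 = -1878)
-√(4106 + Y) = -√(4106 - 1878) = -√2228 = -2*√557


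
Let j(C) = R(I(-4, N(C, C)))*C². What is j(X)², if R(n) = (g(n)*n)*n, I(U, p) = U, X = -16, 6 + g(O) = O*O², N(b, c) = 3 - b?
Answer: 82208358400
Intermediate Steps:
g(O) = -6 + O³ (g(O) = -6 + O*O² = -6 + O³)
R(n) = n²*(-6 + n³) (R(n) = ((-6 + n³)*n)*n = (n*(-6 + n³))*n = n²*(-6 + n³))
j(C) = -1120*C² (j(C) = ((-4)²*(-6 + (-4)³))*C² = (16*(-6 - 64))*C² = (16*(-70))*C² = -1120*C²)
j(X)² = (-1120*(-16)²)² = (-1120*256)² = (-286720)² = 82208358400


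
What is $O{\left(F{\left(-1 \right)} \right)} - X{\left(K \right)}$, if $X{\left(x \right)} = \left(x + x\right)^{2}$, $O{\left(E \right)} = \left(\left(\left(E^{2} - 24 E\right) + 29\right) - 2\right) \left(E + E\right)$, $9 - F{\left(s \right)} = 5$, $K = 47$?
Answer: $-9260$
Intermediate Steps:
$F{\left(s \right)} = 4$ ($F{\left(s \right)} = 9 - 5 = 4$)
$O{\left(E \right)} = 2 E \left(27 + E^{2} - 24 E\right)$ ($O{\left(E \right)} = \left(\left(29 + E^{2} - 24 E\right) - 2\right) 2 E = \left(27 + E^{2} - 24 E\right) 2 E = 2 E \left(27 + E^{2} - 24 E\right)$)
$X{\left(x \right)} = 4 x^{2}$ ($X{\left(x \right)} = \left(2 x\right)^{2} = 4 x^{2}$)
$O{\left(F{\left(-1 \right)} \right)} - X{\left(K \right)} = 2 \cdot 4 \left(27 + 4^{2} - 96\right) - 4 \cdot 47^{2} = 2 \cdot 4 \left(27 + 16 - 96\right) - 4 \cdot 2209 = 2 \cdot 4 \left(-53\right) - 8836 = -424 - 8836 = -9260$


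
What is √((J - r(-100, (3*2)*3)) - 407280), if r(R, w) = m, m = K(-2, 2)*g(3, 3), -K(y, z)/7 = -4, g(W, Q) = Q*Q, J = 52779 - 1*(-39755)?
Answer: I*√314998 ≈ 561.25*I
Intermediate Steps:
J = 92534 (J = 52779 + 39755 = 92534)
g(W, Q) = Q²
K(y, z) = 28 (K(y, z) = -7*(-4) = 28)
m = 252 (m = 28*3² = 28*9 = 252)
r(R, w) = 252
√((J - r(-100, (3*2)*3)) - 407280) = √((92534 - 1*252) - 407280) = √((92534 - 252) - 407280) = √(92282 - 407280) = √(-314998) = I*√314998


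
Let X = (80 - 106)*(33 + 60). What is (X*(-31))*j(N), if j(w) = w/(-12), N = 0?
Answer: 0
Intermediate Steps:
j(w) = -w/12 (j(w) = w*(-1/12) = -w/12)
X = -2418 (X = -26*93 = -2418)
(X*(-31))*j(N) = (-2418*(-31))*(-1/12*0) = 74958*0 = 0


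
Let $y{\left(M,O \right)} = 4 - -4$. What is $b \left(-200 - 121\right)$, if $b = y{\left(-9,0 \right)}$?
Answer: $-2568$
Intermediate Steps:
$y{\left(M,O \right)} = 8$ ($y{\left(M,O \right)} = 4 + 4 = 8$)
$b = 8$
$b \left(-200 - 121\right) = 8 \left(-200 - 121\right) = 8 \left(-321\right) = -2568$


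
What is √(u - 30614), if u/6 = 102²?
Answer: √31810 ≈ 178.35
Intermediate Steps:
u = 62424 (u = 6*102² = 6*10404 = 62424)
√(u - 30614) = √(62424 - 30614) = √31810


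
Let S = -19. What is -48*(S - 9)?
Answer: 1344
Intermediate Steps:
-48*(S - 9) = -48*(-19 - 9) = -48*(-28) = 1344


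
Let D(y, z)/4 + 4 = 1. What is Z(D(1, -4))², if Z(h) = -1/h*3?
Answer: 1/16 ≈ 0.062500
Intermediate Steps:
D(y, z) = -12 (D(y, z) = -16 + 4*1 = -16 + 4 = -12)
Z(h) = -3/h
Z(D(1, -4))² = (-3/(-12))² = (-3*(-1/12))² = (¼)² = 1/16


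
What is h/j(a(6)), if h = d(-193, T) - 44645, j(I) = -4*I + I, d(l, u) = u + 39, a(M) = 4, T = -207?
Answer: 44813/12 ≈ 3734.4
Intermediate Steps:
d(l, u) = 39 + u
j(I) = -3*I
h = -44813 (h = (39 - 207) - 44645 = -168 - 44645 = -44813)
h/j(a(6)) = -44813/((-3*4)) = -44813/(-12) = -44813*(-1/12) = 44813/12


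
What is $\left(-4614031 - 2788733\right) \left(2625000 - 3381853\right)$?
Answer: $5602804141692$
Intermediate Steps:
$\left(-4614031 - 2788733\right) \left(2625000 - 3381853\right) = \left(-7402764\right) \left(-756853\right) = 5602804141692$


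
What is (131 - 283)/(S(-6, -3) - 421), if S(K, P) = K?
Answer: 152/427 ≈ 0.35597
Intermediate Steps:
(131 - 283)/(S(-6, -3) - 421) = (131 - 283)/(-6 - 421) = -152/(-427) = -152*(-1/427) = 152/427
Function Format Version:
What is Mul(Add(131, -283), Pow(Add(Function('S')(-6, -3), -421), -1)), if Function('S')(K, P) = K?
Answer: Rational(152, 427) ≈ 0.35597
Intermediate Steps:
Mul(Add(131, -283), Pow(Add(Function('S')(-6, -3), -421), -1)) = Mul(Add(131, -283), Pow(Add(-6, -421), -1)) = Mul(-152, Pow(-427, -1)) = Mul(-152, Rational(-1, 427)) = Rational(152, 427)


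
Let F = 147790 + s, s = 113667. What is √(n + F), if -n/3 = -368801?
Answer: 2*√341965 ≈ 1169.6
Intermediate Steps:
n = 1106403 (n = -3*(-368801) = 1106403)
F = 261457 (F = 147790 + 113667 = 261457)
√(n + F) = √(1106403 + 261457) = √1367860 = 2*√341965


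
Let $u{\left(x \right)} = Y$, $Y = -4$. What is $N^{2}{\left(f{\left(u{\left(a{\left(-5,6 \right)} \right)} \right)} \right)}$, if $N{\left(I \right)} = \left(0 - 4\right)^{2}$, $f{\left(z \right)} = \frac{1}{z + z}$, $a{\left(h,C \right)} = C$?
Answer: $256$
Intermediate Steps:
$u{\left(x \right)} = -4$
$f{\left(z \right)} = \frac{1}{2 z}$
$N{\left(I \right)} = 16$ ($N{\left(I \right)} = \left(-4\right)^{2} = 16$)
$N^{2}{\left(f{\left(u{\left(a{\left(-5,6 \right)} \right)} \right)} \right)} = 16^{2} = 256$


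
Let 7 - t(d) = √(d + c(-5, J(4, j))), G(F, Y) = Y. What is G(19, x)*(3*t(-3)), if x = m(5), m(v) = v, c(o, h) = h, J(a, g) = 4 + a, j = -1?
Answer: 105 - 15*√5 ≈ 71.459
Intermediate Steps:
x = 5
t(d) = 7 - √(8 + d) (t(d) = 7 - √(d + (4 + 4)) = 7 - √(d + 8) = 7 - √(8 + d))
G(19, x)*(3*t(-3)) = 5*(3*(7 - √(8 - 3))) = 5*(3*(7 - √5)) = 5*(21 - 3*√5) = 105 - 15*√5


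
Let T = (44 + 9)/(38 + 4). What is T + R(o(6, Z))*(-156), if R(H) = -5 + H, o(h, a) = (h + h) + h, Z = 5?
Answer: -85123/42 ≈ -2026.7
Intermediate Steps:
o(h, a) = 3*h (o(h, a) = 2*h + h = 3*h)
T = 53/42 ≈ 1.2619
T + R(o(6, Z))*(-156) = 53/42 + (-5 + 3*6)*(-156) = 53/42 + (-5 + 18)*(-156) = 53/42 + 13*(-156) = 53/42 - 2028 = -85123/42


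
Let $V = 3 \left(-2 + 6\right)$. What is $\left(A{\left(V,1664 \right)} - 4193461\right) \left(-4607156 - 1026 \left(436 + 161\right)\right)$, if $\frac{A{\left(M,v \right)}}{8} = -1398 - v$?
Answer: $22016377357846$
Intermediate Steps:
$V = 12$ ($V = 3 \cdot 4 = 12$)
$A{\left(M,v \right)} = -11184 - 8 v$ ($A{\left(M,v \right)} = 8 \left(-1398 - v\right) = -11184 - 8 v$)
$\left(A{\left(V,1664 \right)} - 4193461\right) \left(-4607156 - 1026 \left(436 + 161\right)\right) = \left(\left(-11184 - 13312\right) - 4193461\right) \left(-4607156 - 1026 \left(436 + 161\right)\right) = \left(\left(-11184 - 13312\right) - 4193461\right) \left(-4607156 - 612522\right) = \left(-24496 - 4193461\right) \left(-4607156 - 612522\right) = \left(-4217957\right) \left(-5219678\right) = 22016377357846$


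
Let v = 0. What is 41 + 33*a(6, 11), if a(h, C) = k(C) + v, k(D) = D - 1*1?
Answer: 371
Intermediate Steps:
k(D) = -1 + D (k(D) = D - 1 = -1 + D)
a(h, C) = -1 + C (a(h, C) = (-1 + C) + 0 = -1 + C)
41 + 33*a(6, 11) = 41 + 33*(-1 + 11) = 41 + 33*10 = 41 + 330 = 371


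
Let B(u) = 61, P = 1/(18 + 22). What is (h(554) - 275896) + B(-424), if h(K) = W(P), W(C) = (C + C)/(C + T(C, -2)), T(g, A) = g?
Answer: -275834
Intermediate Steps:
P = 1/40 ≈ 0.025000
W(C) = 1 (W(C) = (C + C)/(C + C) = (2*C)/((2*C)) = (2*C)*(1/(2*C)) = 1)
h(K) = 1
(h(554) - 275896) + B(-424) = (1 - 275896) + 61 = -275895 + 61 = -275834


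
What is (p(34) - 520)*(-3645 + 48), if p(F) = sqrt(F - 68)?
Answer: 1870440 - 3597*I*sqrt(34) ≈ 1.8704e+6 - 20974.0*I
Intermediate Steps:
p(F) = sqrt(-68 + F)
(p(34) - 520)*(-3645 + 48) = (sqrt(-68 + 34) - 520)*(-3645 + 48) = (sqrt(-34) - 520)*(-3597) = (I*sqrt(34) - 520)*(-3597) = (-520 + I*sqrt(34))*(-3597) = 1870440 - 3597*I*sqrt(34)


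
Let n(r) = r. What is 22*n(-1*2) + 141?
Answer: 97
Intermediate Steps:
22*n(-1*2) + 141 = 22*(-1*2) + 141 = 22*(-2) + 141 = -44 + 141 = 97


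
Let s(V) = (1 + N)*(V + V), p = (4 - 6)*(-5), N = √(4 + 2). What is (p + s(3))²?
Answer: 472 + 192*√6 ≈ 942.30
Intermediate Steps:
N = √6 ≈ 2.4495
p = 10 (p = -2*(-5) = 10)
s(V) = 2*V*(1 + √6) (s(V) = (1 + √6)*(V + V) = (1 + √6)*(2*V) = 2*V*(1 + √6))
(p + s(3))² = (10 + 2*3*(1 + √6))² = (10 + (6 + 6*√6))² = (16 + 6*√6)²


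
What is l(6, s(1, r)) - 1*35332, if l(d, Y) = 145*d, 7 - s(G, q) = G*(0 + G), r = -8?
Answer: -34462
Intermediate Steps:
s(G, q) = 7 - G² (s(G, q) = 7 - G*(0 + G) = 7 - G*G = 7 - G²)
l(6, s(1, r)) - 1*35332 = 145*6 - 1*35332 = 870 - 35332 = -34462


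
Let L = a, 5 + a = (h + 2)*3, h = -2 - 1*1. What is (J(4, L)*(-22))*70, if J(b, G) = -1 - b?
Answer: 7700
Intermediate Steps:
h = -3 (h = -2 - 1 = -3)
a = -8 (a = -5 + (-3 + 2)*3 = -5 - 1*3 = -5 - 3 = -8)
L = -8
(J(4, L)*(-22))*70 = ((-1 - 1*4)*(-22))*70 = ((-1 - 4)*(-22))*70 = -5*(-22)*70 = 110*70 = 7700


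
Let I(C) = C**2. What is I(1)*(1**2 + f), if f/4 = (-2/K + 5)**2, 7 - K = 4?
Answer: 685/9 ≈ 76.111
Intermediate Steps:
K = 3 (K = 7 - 1*4 = 7 - 4 = 3)
f = 676/9 (f = 4*(-2/3 + 5)**2 = 4*(13/3)**2 = 4*(169/9) = 676/9 ≈ 75.111)
I(1)*(1**2 + f) = 1**2*(1**2 + 676/9) = 1*(1 + 676/9) = 1*(685/9) = 685/9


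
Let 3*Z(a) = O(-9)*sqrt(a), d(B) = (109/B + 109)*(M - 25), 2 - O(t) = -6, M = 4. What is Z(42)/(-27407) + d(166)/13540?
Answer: -382263/2247640 - 8*sqrt(42)/82221 ≈ -0.17070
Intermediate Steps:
O(t) = 8 (O(t) = 2 - 1*(-6) = 2 + 6 = 8)
d(B) = -2289 - 2289/B (d(B) = (109/B + 109)*(4 - 25) = (109 + 109/B)*(-21) = -2289 - 2289/B)
Z(a) = 8*sqrt(a)/3 (Z(a) = (8*sqrt(a))/3 = 8*sqrt(a)/3)
Z(42)/(-27407) + d(166)/13540 = (8*sqrt(42)/3)/(-27407) + (-2289 - 2289/166)/13540 = (8*sqrt(42)/3)*(-1/27407) + (-2289 - 2289*1/166)*(1/13540) = -8*sqrt(42)/82221 + (-2289 - 2289/166)*(1/13540) = -8*sqrt(42)/82221 - 382263/166*1/13540 = -8*sqrt(42)/82221 - 382263/2247640 = -382263/2247640 - 8*sqrt(42)/82221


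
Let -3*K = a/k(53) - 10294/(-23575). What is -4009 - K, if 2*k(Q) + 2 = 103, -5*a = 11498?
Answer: -9581525157/2381075 ≈ -4024.0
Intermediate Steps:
a = -11498/5 (a = -1/5*11498 = -11498/5 ≈ -2299.6)
k(Q) = 101/2 (k(Q) = -1 + (1/2)*103 = -1 + 103/2 = 101/2)
K = 35795482/2381075 (K = -(-11498/(5*101/2) - 10294/(-23575))/3 = -(-11498/5*2/101 - 10294*(-1/23575))/3 = -(-22996/505 + 10294/23575)/3 = -1/3*(-107386446/2381075) = 35795482/2381075 ≈ 15.033)
-4009 - K = -4009 - 1*35795482/2381075 = -4009 - 35795482/2381075 = -9581525157/2381075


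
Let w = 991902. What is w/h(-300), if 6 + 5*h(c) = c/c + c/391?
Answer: -387833682/451 ≈ -8.5994e+5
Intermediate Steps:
h(c) = -1 + c/1955 (h(c) = -6/5 + (c/c + c/391)/5 = -6/5 + (1 + c*(1/391))/5 = -6/5 + (1 + c/391)/5 = -6/5 + (1/5 + c/1955) = -1 + c/1955)
w/h(-300) = 991902/(-1 + (1/1955)*(-300)) = 991902/(-1 - 60/391) = 991902/(-451/391) = 991902*(-391/451) = -387833682/451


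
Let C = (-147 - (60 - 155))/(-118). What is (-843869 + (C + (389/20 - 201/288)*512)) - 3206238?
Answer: -3575847361/885 ≈ -4.0405e+6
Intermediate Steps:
C = 26/59 (C = (-147 - 1*(-95))*(-1/118) = (-147 + 95)*(-1/118) = -52*(-1/118) = 26/59 ≈ 0.44068)
(-843869 + (C + (389/20 - 201/288)*512)) - 3206238 = (-843869 + (26/59 + (389/20 - 201/288)*512)) - 3206238 = (-843869 + (26/59 + (389*(1/20) - 201*1/288)*512)) - 3206238 = (-843869 + (26/59 + (389/20 - 67/96)*512)) - 3206238 = (-843869 + (26/59 + (9001/480)*512)) - 3206238 = (-843869 + (26/59 + 144016/15)) - 3206238 = (-843869 + 8497334/885) - 3206238 = -738326731/885 - 3206238 = -3575847361/885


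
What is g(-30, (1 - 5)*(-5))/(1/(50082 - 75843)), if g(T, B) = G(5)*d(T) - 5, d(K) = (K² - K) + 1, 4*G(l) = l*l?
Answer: -599072055/4 ≈ -1.4977e+8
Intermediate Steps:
G(l) = l²/4 (G(l) = (l*l)/4 = l²/4)
d(K) = 1 + K² - K
g(T, B) = 5/4 - 25*T/4 + 25*T²/4 (g(T, B) = ((¼)*5²)*(1 + T² - T) - 5 = ((¼)*25)*(1 + T² - T) - 5 = 25*(1 + T² - T)/4 - 5 = (25/4 - 25*T/4 + 25*T²/4) - 5 = 5/4 - 25*T/4 + 25*T²/4)
g(-30, (1 - 5)*(-5))/(1/(50082 - 75843)) = (5/4 - 25/4*(-30) + (25/4)*(-30)²)/(1/(50082 - 75843)) = (5/4 + 375/2 + (25/4)*900)/(1/(-25761)) = (5/4 + 375/2 + 5625)/(-1/25761) = (23255/4)*(-25761) = -599072055/4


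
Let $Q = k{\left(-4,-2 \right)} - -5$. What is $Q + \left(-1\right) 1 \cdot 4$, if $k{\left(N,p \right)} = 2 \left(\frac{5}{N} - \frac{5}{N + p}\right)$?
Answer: $\frac{1}{6} \approx 0.16667$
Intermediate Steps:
$k{\left(N,p \right)} = - \frac{10}{N + p} + \frac{10}{N}$ ($k{\left(N,p \right)} = 2 \left(- \frac{5}{N + p} + \frac{5}{N}\right) = - \frac{10}{N + p} + \frac{10}{N}$)
$Q = \frac{25}{6}$ ($Q = 10 \left(-2\right) \frac{1}{-4} \frac{1}{-4 - 2} - -5 = 10 \left(-2\right) \left(- \frac{1}{4}\right) \frac{1}{-6} + 5 = 10 \left(-2\right) \left(- \frac{1}{4}\right) \left(- \frac{1}{6}\right) + 5 = - \frac{5}{6} + 5 = \frac{25}{6} \approx 4.1667$)
$Q + \left(-1\right) 1 \cdot 4 = \frac{25}{6} + \left(-1\right) 1 \cdot 4 = \frac{25}{6} - 4 = \frac{1}{6}$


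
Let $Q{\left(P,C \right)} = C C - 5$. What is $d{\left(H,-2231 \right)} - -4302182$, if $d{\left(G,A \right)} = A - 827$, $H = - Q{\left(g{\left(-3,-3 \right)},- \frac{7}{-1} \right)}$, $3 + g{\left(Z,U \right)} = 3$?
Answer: $4299124$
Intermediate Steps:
$g{\left(Z,U \right)} = 0$ ($g{\left(Z,U \right)} = -3 + 3 = 0$)
$Q{\left(P,C \right)} = -5 + C^{2}$ ($Q{\left(P,C \right)} = C^{2} - 5 = -5 + C^{2}$)
$H = -44$ ($H = - (-5 + \left(- \frac{7}{-1}\right)^{2}) = - (-5 + \left(\left(-7\right) \left(-1\right)\right)^{2}) = - (-5 + 7^{2}) = - (-5 + 49) = \left(-1\right) 44 = -44$)
$d{\left(G,A \right)} = -827 + A$
$d{\left(H,-2231 \right)} - -4302182 = \left(-827 - 2231\right) - -4302182 = -3058 + 4302182 = 4299124$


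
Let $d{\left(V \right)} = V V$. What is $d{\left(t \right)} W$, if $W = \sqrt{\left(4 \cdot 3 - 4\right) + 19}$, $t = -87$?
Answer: $22707 \sqrt{3} \approx 39330.0$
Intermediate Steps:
$d{\left(V \right)} = V^{2}$
$W = 3 \sqrt{3}$ ($W = \sqrt{\left(12 - 4\right) + 19} = \sqrt{8 + 19} = \sqrt{27} = 3 \sqrt{3} \approx 5.1962$)
$d{\left(t \right)} W = \left(-87\right)^{2} \cdot 3 \sqrt{3} = 7569 \cdot 3 \sqrt{3} = 22707 \sqrt{3}$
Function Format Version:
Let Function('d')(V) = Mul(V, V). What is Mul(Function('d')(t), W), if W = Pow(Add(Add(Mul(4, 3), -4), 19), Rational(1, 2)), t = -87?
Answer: Mul(22707, Pow(3, Rational(1, 2))) ≈ 39330.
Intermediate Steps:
Function('d')(V) = Pow(V, 2)
W = Mul(3, Pow(3, Rational(1, 2))) (W = Pow(Add(Add(12, -4), 19), Rational(1, 2)) = Pow(Add(8, 19), Rational(1, 2)) = Pow(27, Rational(1, 2)) = Mul(3, Pow(3, Rational(1, 2))) ≈ 5.1962)
Mul(Function('d')(t), W) = Mul(Pow(-87, 2), Mul(3, Pow(3, Rational(1, 2)))) = Mul(7569, Mul(3, Pow(3, Rational(1, 2)))) = Mul(22707, Pow(3, Rational(1, 2)))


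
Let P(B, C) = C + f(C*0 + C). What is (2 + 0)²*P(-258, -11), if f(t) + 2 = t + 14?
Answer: -40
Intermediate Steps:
f(t) = 12 + t (f(t) = -2 + (t + 14) = -2 + (14 + t) = 12 + t)
P(B, C) = 12 + 2*C (P(B, C) = C + (12 + (C*0 + C)) = C + (12 + (0 + C)) = C + (12 + C) = 12 + 2*C)
(2 + 0)²*P(-258, -11) = (2 + 0)²*(12 + 2*(-11)) = 2²*(12 - 22) = 4*(-10) = -40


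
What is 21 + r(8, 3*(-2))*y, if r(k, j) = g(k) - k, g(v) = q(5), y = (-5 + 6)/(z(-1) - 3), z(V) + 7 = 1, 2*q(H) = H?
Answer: 389/18 ≈ 21.611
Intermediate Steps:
q(H) = H/2
z(V) = -6 (z(V) = -7 + 1 = -6)
y = -⅑ (y = (-5 + 6)/(-6 - 3) = 1/(-9) = 1*(-⅑) = -⅑ ≈ -0.11111)
g(v) = 5/2 (g(v) = (½)*5 = 5/2)
r(k, j) = 5/2 - k
21 + r(8, 3*(-2))*y = 21 + (5/2 - 1*8)*(-⅑) = 21 + (5/2 - 8)*(-⅑) = 21 - 11/2*(-⅑) = 21 + 11/18 = 389/18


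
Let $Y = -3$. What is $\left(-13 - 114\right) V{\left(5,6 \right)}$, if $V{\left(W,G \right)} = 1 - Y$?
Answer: $-508$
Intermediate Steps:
$V{\left(W,G \right)} = 4$ ($V{\left(W,G \right)} = 1 - -3 = 1 + 3 = 4$)
$\left(-13 - 114\right) V{\left(5,6 \right)} = \left(-13 - 114\right) 4 = \left(-127\right) 4 = -508$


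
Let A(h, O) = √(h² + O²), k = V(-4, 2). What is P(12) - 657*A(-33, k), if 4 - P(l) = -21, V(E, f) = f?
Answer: 25 - 657*√1093 ≈ -21696.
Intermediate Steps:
k = 2
P(l) = 25 (P(l) = 4 - 1*(-21) = 4 + 21 = 25)
A(h, O) = √(O² + h²)
P(12) - 657*A(-33, k) = 25 - 657*√(2² + (-33)²) = 25 - 657*√(4 + 1089) = 25 - 657*√1093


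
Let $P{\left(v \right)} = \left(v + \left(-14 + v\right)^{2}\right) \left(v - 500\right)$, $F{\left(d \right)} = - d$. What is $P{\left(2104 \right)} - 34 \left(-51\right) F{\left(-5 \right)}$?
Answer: $7009815886$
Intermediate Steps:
$P{\left(v \right)} = \left(-500 + v\right) \left(v + \left(-14 + v\right)^{2}\right)$ ($P{\left(v \right)} = \left(v + \left(-14 + v\right)^{2}\right) \left(-500 + v\right) = \left(-500 + v\right) \left(v + \left(-14 + v\right)^{2}\right)$)
$P{\left(2104 \right)} - 34 \left(-51\right) F{\left(-5 \right)} = \left(-98000 + 2104^{3} - 527 \cdot 2104^{2} + 13696 \cdot 2104\right) - 34 \left(-51\right) \left(\left(-1\right) \left(-5\right)\right) = \left(-98000 + 9314020864 - 2332932032 + 28816384\right) - \left(-1734\right) 5 = \left(-98000 + 9314020864 - 2332932032 + 28816384\right) - -8670 = 7009807216 + 8670 = 7009815886$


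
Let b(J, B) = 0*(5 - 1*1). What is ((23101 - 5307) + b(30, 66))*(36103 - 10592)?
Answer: 453942734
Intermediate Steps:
b(J, B) = 0 (b(J, B) = 0*(5 - 1) = 0*4 = 0)
((23101 - 5307) + b(30, 66))*(36103 - 10592) = ((23101 - 5307) + 0)*(36103 - 10592) = (17794 + 0)*25511 = 17794*25511 = 453942734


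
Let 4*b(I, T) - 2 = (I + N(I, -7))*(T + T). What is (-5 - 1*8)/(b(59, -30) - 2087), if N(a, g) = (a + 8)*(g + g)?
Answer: -26/22197 ≈ -0.0011713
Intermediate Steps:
N(a, g) = 2*g*(8 + a) (N(a, g) = (8 + a)*(2*g) = 2*g*(8 + a))
b(I, T) = ½ + T*(-112 - 13*I)/2 (b(I, T) = ½ + ((I + 2*(-7)*(8 + I))*(T + T))/4 = ½ + ((I + (-112 - 14*I))*(2*T))/4 = ½ + ((-112 - 13*I)*(2*T))/4 = ½ + (2*T*(-112 - 13*I))/4 = ½ + T*(-112 - 13*I)/2)
(-5 - 1*8)/(b(59, -30) - 2087) = (-5 - 1*8)/((½ - 56*(-30) - 13/2*59*(-30)) - 2087) = (-5 - 8)/((½ + 1680 + 11505) - 2087) = -13/(26371/2 - 2087) = -13/(22197/2) = (2/22197)*(-13) = -26/22197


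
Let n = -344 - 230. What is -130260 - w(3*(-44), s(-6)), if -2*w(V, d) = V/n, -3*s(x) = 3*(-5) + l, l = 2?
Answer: -37384587/287 ≈ -1.3026e+5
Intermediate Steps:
n = -574
s(x) = 13/3 (s(x) = -(3*(-5) + 2)/3 = -(-15 + 2)/3 = -⅓*(-13) = 13/3)
w(V, d) = V/1148 (w(V, d) = -V/(2*(-574)) = -V*(-1)/(2*574) = -(-1)*V/1148 = V/1148)
-130260 - w(3*(-44), s(-6)) = -130260 - 3*(-44)/1148 = -130260 - (-132)/1148 = -130260 - 1*(-33/287) = -130260 + 33/287 = -37384587/287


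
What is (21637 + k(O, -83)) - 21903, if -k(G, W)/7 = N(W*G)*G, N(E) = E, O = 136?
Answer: 10745910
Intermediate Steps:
k(G, W) = -7*W*G² (k(G, W) = -7*W*G*G = -7*G*W*G = -7*W*G²)
(21637 + k(O, -83)) - 21903 = (21637 - 7*(-83)*136²) - 21903 = (21637 - 7*(-83)*18496) - 21903 = (21637 + 10746176) - 21903 = 10767813 - 21903 = 10745910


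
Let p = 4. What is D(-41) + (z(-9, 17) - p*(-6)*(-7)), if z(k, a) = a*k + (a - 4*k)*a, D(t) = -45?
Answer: 535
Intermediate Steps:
z(k, a) = a*k + a*(a - 4*k)
D(-41) + (z(-9, 17) - p*(-6)*(-7)) = -45 + (17*(17 - 3*(-9)) - 4*(-6)*(-7)) = -45 + (17*(17 + 27) - (-24)*(-7)) = -45 + (17*44 - 1*168) = -45 + (748 - 168) = -45 + 580 = 535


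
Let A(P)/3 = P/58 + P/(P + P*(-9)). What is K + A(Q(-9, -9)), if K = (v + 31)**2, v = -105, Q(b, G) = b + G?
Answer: 1270129/232 ≈ 5474.7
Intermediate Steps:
Q(b, G) = G + b
K = 5476 (K = (-105 + 31)**2 = (-74)**2 = 5476)
A(P) = -3/8 + 3*P/58 (A(P) = 3*(P/58 + P/(P + P*(-9))) = 3*(P*(1/58) + P/(P - 9*P)) = 3*(P/58 + P/((-8*P))) = 3*(P/58 + P*(-1/(8*P))) = 3*(P/58 - 1/8) = 3*(-1/8 + P/58) = -3/8 + 3*P/58)
K + A(Q(-9, -9)) = 5476 + (-3/8 + 3*(-9 - 9)/58) = 5476 + (-3/8 + (3/58)*(-18)) = 5476 + (-3/8 - 27/29) = 5476 - 303/232 = 1270129/232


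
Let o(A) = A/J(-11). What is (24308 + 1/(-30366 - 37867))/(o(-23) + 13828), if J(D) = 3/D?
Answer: 4975823289/2847840721 ≈ 1.7472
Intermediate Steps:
o(A) = -11*A/3 (o(A) = A/((3/(-11))) = A/((3*(-1/11))) = A/(-3/11) = A*(-11/3) = -11*A/3)
(24308 + 1/(-30366 - 37867))/(o(-23) + 13828) = (24308 + 1/(-30366 - 37867))/(-11/3*(-23) + 13828) = (24308 + 1/(-68233))/(253/3 + 13828) = (24308 - 1/68233)/(41737/3) = (1658607763/68233)*(3/41737) = 4975823289/2847840721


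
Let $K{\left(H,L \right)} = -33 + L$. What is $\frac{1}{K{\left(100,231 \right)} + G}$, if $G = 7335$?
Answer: $\frac{1}{7533} \approx 0.00013275$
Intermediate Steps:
$\frac{1}{K{\left(100,231 \right)} + G} = \frac{1}{\left(-33 + 231\right) + 7335} = \frac{1}{198 + 7335} = \frac{1}{7533}$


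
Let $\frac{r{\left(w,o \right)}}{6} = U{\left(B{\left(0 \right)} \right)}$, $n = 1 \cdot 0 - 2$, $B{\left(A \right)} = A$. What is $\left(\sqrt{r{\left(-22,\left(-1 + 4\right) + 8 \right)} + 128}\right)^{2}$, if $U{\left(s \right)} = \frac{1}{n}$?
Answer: $125$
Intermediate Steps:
$n = -2$ ($n = 0 - 2 = -2$)
$U{\left(s \right)} = - \frac{1}{2}$ ($U{\left(s \right)} = \frac{1}{-2} = - \frac{1}{2}$)
$r{\left(w,o \right)} = -3$ ($r{\left(w,o \right)} = 6 \left(- \frac{1}{2}\right) = -3$)
$\left(\sqrt{r{\left(-22,\left(-1 + 4\right) + 8 \right)} + 128}\right)^{2} = \left(\sqrt{-3 + 128}\right)^{2} = \left(\sqrt{125}\right)^{2} = \left(5 \sqrt{5}\right)^{2} = 125$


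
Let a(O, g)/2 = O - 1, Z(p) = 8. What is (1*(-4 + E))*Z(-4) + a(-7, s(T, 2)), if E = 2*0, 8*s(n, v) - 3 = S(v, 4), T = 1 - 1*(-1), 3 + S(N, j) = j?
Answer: -48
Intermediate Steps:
S(N, j) = -3 + j
T = 2 (T = 1 + 1 = 2)
s(n, v) = ½ (s(n, v) = 3/8 + (-3 + 4)/8 = 3/8 + (⅛)*1 = 3/8 + ⅛ = ½)
E = 0
a(O, g) = -2 + 2*O (a(O, g) = 2*(O - 1) = 2*(-1 + O) = -2 + 2*O)
(1*(-4 + E))*Z(-4) + a(-7, s(T, 2)) = (1*(-4 + 0))*8 + (-2 + 2*(-7)) = (1*(-4))*8 + (-2 - 14) = -4*8 - 16 = -32 - 16 = -48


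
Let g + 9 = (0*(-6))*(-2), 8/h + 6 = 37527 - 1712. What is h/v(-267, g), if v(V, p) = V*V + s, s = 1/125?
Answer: 500/159549255467 ≈ 3.1338e-9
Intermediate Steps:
s = 1/125 ≈ 0.0080000
h = 8/35809 (h = 8/(-6 + (37527 - 1712)) = 8/(-6 + 35815) = 8/35809 ≈ 0.00022341)
g = -9 (g = -9 + (0*(-6))*(-2) = -9 + 0*(-2) = -9 + 0 = -9)
v(V, p) = 1/125 + V² (v(V, p) = V*V + 1/125 = V² + 1/125 = 1/125 + V²)
h/v(-267, g) = 8/(35809*(1/125 + (-267)²)) = 8/(35809*(1/125 + 71289)) = 8/(35809*(8911126/125)) = (8/35809)*(125/8911126) = 500/159549255467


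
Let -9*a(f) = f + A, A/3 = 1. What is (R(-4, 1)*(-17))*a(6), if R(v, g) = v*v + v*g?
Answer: 204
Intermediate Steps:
A = 3 (A = 3*1 = 3)
a(f) = -⅓ - f/9 (a(f) = -(f + 3)/9 = -(3 + f)/9 = -⅓ - f/9)
R(v, g) = v² + g*v
(R(-4, 1)*(-17))*a(6) = (-4*(1 - 4)*(-17))*(-⅓ - ⅑*6) = (-4*(-3)*(-17))*(-⅓ - ⅔) = (12*(-17))*(-1) = -204*(-1) = 204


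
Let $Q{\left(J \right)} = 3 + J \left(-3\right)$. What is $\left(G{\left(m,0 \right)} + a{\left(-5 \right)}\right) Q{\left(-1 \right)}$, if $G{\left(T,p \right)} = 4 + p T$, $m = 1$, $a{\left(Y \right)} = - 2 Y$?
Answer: $84$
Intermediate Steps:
$Q{\left(J \right)} = 3 - 3 J$
$G{\left(T,p \right)} = 4 + T p$
$\left(G{\left(m,0 \right)} + a{\left(-5 \right)}\right) Q{\left(-1 \right)} = \left(\left(4 + 1 \cdot 0\right) - -10\right) \left(3 - -3\right) = \left(\left(4 + 0\right) + 10\right) \left(3 + 3\right) = \left(4 + 10\right) 6 = 14 \cdot 6 = 84$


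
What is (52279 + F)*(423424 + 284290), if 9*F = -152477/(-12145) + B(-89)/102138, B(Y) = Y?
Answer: 29505025102272313081/797442435 ≈ 3.7000e+10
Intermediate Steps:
F = 15572614921/11164194090 (F = (-152477/(-12145) - 89/102138)/9 = (-152477*(-1/12145) - 89*1/102138)/9 = (152477/12145 - 89/102138)/9 = (⅑)*(15572614921/1240466010) = 15572614921/11164194090 ≈ 1.3949)
(52279 + F)*(423424 + 284290) = (52279 + 15572614921/11164194090)*(423424 + 284290) = (583668475446031/11164194090)*707714 = 29505025102272313081/797442435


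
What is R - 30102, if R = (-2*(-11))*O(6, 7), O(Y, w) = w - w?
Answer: -30102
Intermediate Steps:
O(Y, w) = 0
R = 0 (R = -2*(-11)*0 = 22*0 = 0)
R - 30102 = 0 - 30102 = -30102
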